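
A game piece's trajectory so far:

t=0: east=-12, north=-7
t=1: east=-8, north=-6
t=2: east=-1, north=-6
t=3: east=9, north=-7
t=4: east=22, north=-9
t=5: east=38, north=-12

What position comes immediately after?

east=57, north=-16

First differences are (+4,+1), (+7,+0), (+10,-1), (+13,-2), (+16,-3); their common second difference is (+3,-1) (constant acceleration).
step 6: east=38, north=-12 + (+19,-4) → east=57, north=-16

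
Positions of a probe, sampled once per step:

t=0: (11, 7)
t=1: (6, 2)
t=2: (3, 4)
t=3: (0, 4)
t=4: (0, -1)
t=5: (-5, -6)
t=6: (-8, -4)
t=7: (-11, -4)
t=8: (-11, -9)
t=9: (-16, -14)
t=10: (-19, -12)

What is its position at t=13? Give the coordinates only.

(-27, -22)

The moves between consecutive positions are (-5, -5), (-3, +2), (-3, +0), (+0, -5), (-5, -5), (-3, +2), (-3, +0), (+0, -5), (-5, -5), (-3, +2); they repeat the 4-cycle [(-5, -5), (-3, +2), (-3, +0), (+0, -5)].
step 11: apply (-3, +0) → (-22, -12)
step 12: apply (+0, -5) → (-22, -17)
step 13: apply (-5, -5) → (-27, -22)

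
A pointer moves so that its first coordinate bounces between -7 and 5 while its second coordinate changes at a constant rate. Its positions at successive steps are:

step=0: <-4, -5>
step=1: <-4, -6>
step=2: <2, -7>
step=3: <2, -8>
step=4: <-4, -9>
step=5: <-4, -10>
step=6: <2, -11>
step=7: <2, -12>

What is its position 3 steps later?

The first coordinate reflects between -7 and 5, moving 6 per step.
  step 8: 2 → -4
  step 9: -4 → -4
  step 10: -4 → 2
The second coordinate changes by -1 each step: at step 10 it is -15.

<2, -15>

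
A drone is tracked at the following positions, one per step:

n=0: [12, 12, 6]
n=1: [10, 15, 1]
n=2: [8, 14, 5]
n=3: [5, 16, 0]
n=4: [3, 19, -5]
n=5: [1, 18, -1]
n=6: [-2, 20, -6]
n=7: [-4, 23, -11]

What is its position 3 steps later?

Differencing gives [-2, +3, -5], [-2, -1, +4], [-3, +2, -5], [-2, +3, -5], [-2, -1, +4], [-3, +2, -5], [-2, +3, -5]. This is the pattern [-2, +3, -5], [-2, -1, +4], [-3, +2, -5] repeated.
step 8: apply [-2, -1, +4] → [-6, 22, -7]
step 9: apply [-3, +2, -5] → [-9, 24, -12]
step 10: apply [-2, +3, -5] → [-11, 27, -17]

[-11, 27, -17]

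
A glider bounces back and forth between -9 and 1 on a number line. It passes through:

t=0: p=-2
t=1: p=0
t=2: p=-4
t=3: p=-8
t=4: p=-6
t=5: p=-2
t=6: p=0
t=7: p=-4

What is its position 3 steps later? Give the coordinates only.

p=-2

The value reflects between -9 and 1, moving 4 per step.
  step 8: -4 → -8
  step 9: -8 → -6
  step 10: -6 → -2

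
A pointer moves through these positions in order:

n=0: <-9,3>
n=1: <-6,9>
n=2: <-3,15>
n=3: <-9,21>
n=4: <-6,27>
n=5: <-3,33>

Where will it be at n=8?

<-3,51>

First: cycles through -9, -6, -3 every 3 steps. Step 8 lands at position 2 of the cycle → -3.
Second: linear, +6 per step → 51 at step 8.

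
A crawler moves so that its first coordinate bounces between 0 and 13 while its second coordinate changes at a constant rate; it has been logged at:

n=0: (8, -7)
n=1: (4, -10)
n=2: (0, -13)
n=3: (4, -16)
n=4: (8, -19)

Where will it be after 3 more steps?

The first coordinate reflects between 0 and 13, moving 4 per step.
  step 5: 8 → 12
  step 6: 12 → 10
  step 7: 10 → 6
The second coordinate changes by -3 each step: at step 7 it is -28.

(6, -28)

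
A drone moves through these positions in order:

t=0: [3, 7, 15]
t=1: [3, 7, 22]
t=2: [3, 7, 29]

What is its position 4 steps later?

[3, 7, 57]

Constant displacement of [+0, +0, +7] per step.
step 3: [3, 7, 29] + [+0, +0, +7] → [3, 7, 36]
step 4: [3, 7, 36] + [+0, +0, +7] → [3, 7, 43]
step 5: [3, 7, 43] + [+0, +0, +7] → [3, 7, 50]
step 6: [3, 7, 50] + [+0, +0, +7] → [3, 7, 57]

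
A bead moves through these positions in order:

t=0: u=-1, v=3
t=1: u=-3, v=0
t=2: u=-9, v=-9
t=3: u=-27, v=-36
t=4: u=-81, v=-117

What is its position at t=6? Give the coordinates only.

u=-729, v=-1089

Step-to-step displacements: (-2,-3), (-6,-9), (-18,-27), (-54,-81); each is 3× the previous.
step 5: u=-81, v=-117 + (-162,-243) → u=-243, v=-360
step 6: u=-243, v=-360 + (-486,-729) → u=-729, v=-1089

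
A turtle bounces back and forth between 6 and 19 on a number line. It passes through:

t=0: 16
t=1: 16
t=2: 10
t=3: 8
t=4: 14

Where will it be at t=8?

12

The value reflects between 6 and 19, moving 6 per step.
  step 5: 14 → 18
  step 6: 18 → 12
  step 7: 12 → 6
  step 8: 6 → 12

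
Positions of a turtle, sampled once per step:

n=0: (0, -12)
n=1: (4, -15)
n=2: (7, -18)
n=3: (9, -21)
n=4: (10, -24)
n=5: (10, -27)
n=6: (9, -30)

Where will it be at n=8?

(4, -36)

Taking differences between consecutive positions: (+4, -3), (+3, -3), (+2, -3), (+1, -3), (+0, -3), (-1, -3). These grow by (-1, +0) each step.
step 7: (9, -30) + (-2, -3) → (7, -33)
step 8: (7, -33) + (-3, -3) → (4, -36)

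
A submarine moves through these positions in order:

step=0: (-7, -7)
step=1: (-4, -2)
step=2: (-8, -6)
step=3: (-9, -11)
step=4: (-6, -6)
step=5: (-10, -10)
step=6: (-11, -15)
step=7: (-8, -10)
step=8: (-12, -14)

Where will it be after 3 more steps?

The moves between consecutive positions are (+3, +5), (-4, -4), (-1, -5), (+3, +5), (-4, -4), (-1, -5), (+3, +5), (-4, -4); they repeat the 3-cycle [(+3, +5), (-4, -4), (-1, -5)].
step 9: apply (-1, -5) → (-13, -19)
step 10: apply (+3, +5) → (-10, -14)
step 11: apply (-4, -4) → (-14, -18)

(-14, -18)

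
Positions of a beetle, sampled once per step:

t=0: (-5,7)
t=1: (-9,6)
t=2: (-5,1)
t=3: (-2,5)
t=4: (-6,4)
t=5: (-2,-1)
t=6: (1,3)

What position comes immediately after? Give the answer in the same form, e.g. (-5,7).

Step-to-step displacements: (-4,-1), (+4,-5), (+3,+4), (-4,-1), (+4,-5), (+3,+4) — a repeating cycle of length 3.
step 7: apply (-4,-1) → (-3,2)

(-3,2)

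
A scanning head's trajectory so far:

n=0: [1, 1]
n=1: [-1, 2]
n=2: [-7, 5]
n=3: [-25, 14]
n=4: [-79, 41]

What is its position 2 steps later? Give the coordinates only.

The jumps are [-2, +1], [-6, +3], [-18, +9], [-54, +27] — a geometric progression with ratio 3.
step 5: [-79, 41] + [-162, +81] → [-241, 122]
step 6: [-241, 122] + [-486, +243] → [-727, 365]

[-727, 365]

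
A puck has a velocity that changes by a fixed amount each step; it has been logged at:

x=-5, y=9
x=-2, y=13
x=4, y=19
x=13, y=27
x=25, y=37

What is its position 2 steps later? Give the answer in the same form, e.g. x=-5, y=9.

First differences are (+3, +4), (+6, +6), (+9, +8), (+12, +10); their common second difference is (+3, +2) (constant acceleration).
step 5: x=25, y=37 + (+15, +12) → x=40, y=49
step 6: x=40, y=49 + (+18, +14) → x=58, y=63

x=58, y=63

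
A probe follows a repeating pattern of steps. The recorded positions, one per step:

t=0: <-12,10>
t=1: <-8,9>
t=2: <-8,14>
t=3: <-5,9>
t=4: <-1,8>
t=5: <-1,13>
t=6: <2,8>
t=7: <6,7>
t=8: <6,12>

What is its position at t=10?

<13,6>

Step-to-step displacements: <+4,-1>, <+0,+5>, <+3,-5>, <+4,-1>, <+0,+5>, <+3,-5>, <+4,-1>, <+0,+5> — a repeating cycle of length 3.
step 9: apply <+3,-5> → <9,7>
step 10: apply <+4,-1> → <13,6>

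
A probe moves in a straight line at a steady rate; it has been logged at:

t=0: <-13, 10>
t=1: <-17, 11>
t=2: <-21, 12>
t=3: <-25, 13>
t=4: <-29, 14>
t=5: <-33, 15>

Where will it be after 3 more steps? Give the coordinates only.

Each step adds <-4, +1> to the position.
step 6: <-33, 15> + <-4, +1> → <-37, 16>
step 7: <-37, 16> + <-4, +1> → <-41, 17>
step 8: <-41, 17> + <-4, +1> → <-45, 18>

<-45, 18>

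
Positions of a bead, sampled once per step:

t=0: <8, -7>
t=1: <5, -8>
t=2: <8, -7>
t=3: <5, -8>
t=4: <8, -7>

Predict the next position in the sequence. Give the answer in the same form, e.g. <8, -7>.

<5, -8>

Step-to-step displacements: <-3, -1>, <+3, +1>, <-3, -1>, <+3, +1>; each is -1× the previous.
step 5: <8, -7> + <-3, -1> → <5, -8>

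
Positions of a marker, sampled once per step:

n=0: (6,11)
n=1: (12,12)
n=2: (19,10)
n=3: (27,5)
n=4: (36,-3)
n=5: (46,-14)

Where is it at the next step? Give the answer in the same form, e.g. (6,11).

First differences are (+6,+1), (+7,-2), (+8,-5), (+9,-8), (+10,-11); their common second difference is (+1,-3) (constant acceleration).
step 6: (46,-14) + (+11,-14) → (57,-28)

(57,-28)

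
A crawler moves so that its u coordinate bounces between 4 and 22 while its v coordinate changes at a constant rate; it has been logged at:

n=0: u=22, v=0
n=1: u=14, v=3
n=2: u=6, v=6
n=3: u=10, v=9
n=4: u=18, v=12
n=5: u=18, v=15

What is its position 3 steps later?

u=14, v=24

The u coordinate travels 8 per step and bounces off the walls at 4 and 22.
  step 6: 18 → 10
  step 7: 10 → 6
  step 8: 6 → 14
The v coordinate changes by +3 each step: at step 8 it is 24.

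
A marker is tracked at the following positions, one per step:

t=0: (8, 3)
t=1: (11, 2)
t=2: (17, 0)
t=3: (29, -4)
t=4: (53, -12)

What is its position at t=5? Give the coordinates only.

(101, -28)

The jumps are (+3, -1), (+6, -2), (+12, -4), (+24, -8) — a geometric progression with ratio 2.
step 5: (53, -12) + (+48, -16) → (101, -28)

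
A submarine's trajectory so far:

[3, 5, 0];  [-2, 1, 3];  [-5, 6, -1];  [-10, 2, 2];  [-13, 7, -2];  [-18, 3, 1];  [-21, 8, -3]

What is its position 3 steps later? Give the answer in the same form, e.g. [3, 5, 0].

[-34, 5, -1]

Differencing gives [-5, -4, +3], [-3, +5, -4], [-5, -4, +3], [-3, +5, -4], [-5, -4, +3], [-3, +5, -4]. This is the pattern [-5, -4, +3], [-3, +5, -4] repeated.
step 7: apply [-5, -4, +3] → [-26, 4, 0]
step 8: apply [-3, +5, -4] → [-29, 9, -4]
step 9: apply [-5, -4, +3] → [-34, 5, -1]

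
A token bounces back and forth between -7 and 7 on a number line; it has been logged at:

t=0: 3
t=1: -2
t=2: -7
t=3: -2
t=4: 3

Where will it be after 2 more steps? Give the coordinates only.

1

The value travels 5 per step and bounces off the walls at -7 and 7.
  step 5: 3 → 6
  step 6: 6 → 1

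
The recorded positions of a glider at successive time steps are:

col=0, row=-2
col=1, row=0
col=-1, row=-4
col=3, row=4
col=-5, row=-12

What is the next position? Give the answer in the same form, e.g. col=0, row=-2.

col=11, row=20

Step-to-step displacements: (+1,+2), (-2,-4), (+4,+8), (-8,-16); each is -2× the previous.
step 5: col=-5, row=-12 + (+16,+32) → col=11, row=20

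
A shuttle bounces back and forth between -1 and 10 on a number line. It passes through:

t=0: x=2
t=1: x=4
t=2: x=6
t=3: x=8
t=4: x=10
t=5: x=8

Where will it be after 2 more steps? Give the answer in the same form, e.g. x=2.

The value travels 2 per step and bounces off the walls at -1 and 10.
  step 6: 8 → 6
  step 7: 6 → 4

x=4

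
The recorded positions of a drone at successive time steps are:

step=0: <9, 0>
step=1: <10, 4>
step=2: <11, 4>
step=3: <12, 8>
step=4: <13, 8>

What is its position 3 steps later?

Differencing gives <+1, +4>, <+1, +0>, <+1, +4>, <+1, +0>. This is the pattern <+1, +4>, <+1, +0> repeated.
step 5: apply <+1, +4> → <14, 12>
step 6: apply <+1, +0> → <15, 12>
step 7: apply <+1, +4> → <16, 16>

<16, 16>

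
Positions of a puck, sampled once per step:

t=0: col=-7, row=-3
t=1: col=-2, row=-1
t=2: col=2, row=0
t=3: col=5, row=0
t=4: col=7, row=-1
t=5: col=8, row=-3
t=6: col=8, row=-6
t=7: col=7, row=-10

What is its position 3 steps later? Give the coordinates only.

Successive displacements: (+5,+2), (+4,+1), (+3,+0), (+2,-1), (+1,-2), (+0,-3), (-1,-4) — each changes by (-1,-1).
step 8: col=7, row=-10 + (-2,-5) → col=5, row=-15
step 9: col=5, row=-15 + (-3,-6) → col=2, row=-21
step 10: col=2, row=-21 + (-4,-7) → col=-2, row=-28

col=-2, row=-28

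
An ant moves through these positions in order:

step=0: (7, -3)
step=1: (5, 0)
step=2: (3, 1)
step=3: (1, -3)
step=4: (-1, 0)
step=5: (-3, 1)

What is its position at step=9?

The first coordinate changes by -2 each step, so at step 9 it is 7 + 9·(-2) = -11.
The second coordinate repeats the cycle [-3, 0, 1] with period 3; step 9 mod 3 = 0, giving -3.

(-11, -3)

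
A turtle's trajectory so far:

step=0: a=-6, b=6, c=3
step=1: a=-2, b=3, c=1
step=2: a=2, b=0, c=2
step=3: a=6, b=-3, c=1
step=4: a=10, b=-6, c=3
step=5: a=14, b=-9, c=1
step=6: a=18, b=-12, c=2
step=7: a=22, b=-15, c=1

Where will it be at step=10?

a=34, b=-24, c=2

A: linear, +4 per step → 34 at step 10.
B: linear, -3 per step → -24 at step 10.
C: cycles through 3, 1, 2, 1 every 4 steps. Step 10 lands at position 2 of the cycle → 2.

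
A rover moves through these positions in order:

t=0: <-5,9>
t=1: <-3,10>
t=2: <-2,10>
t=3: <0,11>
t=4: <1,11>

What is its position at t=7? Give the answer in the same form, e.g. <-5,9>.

Step-to-step displacements: <+2,+1>, <+1,+0>, <+2,+1>, <+1,+0> — a repeating cycle of length 2.
step 5: apply <+2,+1> → <3,12>
step 6: apply <+1,+0> → <4,12>
step 7: apply <+2,+1> → <6,13>

<6,13>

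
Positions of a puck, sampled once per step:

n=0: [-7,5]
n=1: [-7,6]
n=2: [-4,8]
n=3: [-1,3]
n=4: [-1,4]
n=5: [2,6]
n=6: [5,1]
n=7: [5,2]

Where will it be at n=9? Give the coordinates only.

Step-to-step displacements: [+0,+1], [+3,+2], [+3,-5], [+0,+1], [+3,+2], [+3,-5], [+0,+1] — a repeating cycle of length 3.
step 8: apply [+3,+2] → [8,4]
step 9: apply [+3,-5] → [11,-1]

[11,-1]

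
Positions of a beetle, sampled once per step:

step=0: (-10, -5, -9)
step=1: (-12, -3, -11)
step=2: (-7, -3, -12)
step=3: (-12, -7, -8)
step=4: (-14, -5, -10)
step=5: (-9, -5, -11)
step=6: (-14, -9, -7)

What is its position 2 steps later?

(-11, -7, -10)

The moves between consecutive positions are (-2, +2, -2), (+5, +0, -1), (-5, -4, +4), (-2, +2, -2), (+5, +0, -1), (-5, -4, +4); they repeat the 3-cycle [(-2, +2, -2), (+5, +0, -1), (-5, -4, +4)].
step 7: apply (-2, +2, -2) → (-16, -7, -9)
step 8: apply (+5, +0, -1) → (-11, -7, -10)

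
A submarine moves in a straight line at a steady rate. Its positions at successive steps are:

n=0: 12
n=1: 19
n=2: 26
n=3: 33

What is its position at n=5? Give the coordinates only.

47

The position changes by +7 every step.
step 4: 33 + 7 → 40
step 5: 40 + 7 → 47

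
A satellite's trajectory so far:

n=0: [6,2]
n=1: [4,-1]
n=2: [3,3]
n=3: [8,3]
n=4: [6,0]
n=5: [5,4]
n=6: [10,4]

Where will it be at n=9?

Step-to-step displacements: [-2,-3], [-1,+4], [+5,+0], [-2,-3], [-1,+4], [+5,+0] — a repeating cycle of length 3.
step 7: apply [-2,-3] → [8,1]
step 8: apply [-1,+4] → [7,5]
step 9: apply [+5,+0] → [12,5]

[12,5]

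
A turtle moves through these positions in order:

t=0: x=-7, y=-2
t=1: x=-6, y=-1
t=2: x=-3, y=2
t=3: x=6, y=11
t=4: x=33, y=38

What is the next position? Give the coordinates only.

x=114, y=119

Step-to-step displacements: (+1, +1), (+3, +3), (+9, +9), (+27, +27); each is 3× the previous.
step 5: x=33, y=38 + (+81, +81) → x=114, y=119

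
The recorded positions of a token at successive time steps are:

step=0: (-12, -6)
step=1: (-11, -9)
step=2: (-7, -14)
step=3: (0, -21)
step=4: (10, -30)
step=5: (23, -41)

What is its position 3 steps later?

(80, -86)

First differences are (+1, -3), (+4, -5), (+7, -7), (+10, -9), (+13, -11); their common second difference is (+3, -2) (constant acceleration).
step 6: (23, -41) + (+16, -13) → (39, -54)
step 7: (39, -54) + (+19, -15) → (58, -69)
step 8: (58, -69) + (+22, -17) → (80, -86)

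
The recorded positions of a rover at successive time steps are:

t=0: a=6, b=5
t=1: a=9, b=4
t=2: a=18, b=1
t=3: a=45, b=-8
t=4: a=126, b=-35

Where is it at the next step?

The jumps are (+3, -1), (+9, -3), (+27, -9), (+81, -27) — a geometric progression with ratio 3.
step 5: a=126, b=-35 + (+243, -81) → a=369, b=-116

a=369, b=-116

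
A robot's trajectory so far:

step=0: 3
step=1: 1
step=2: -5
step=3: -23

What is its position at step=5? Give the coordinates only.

-239

The jumps are -2, -6, -18 — a geometric progression with ratio 3.
step 4: -23 − 54 → -77
step 5: -77 − 162 → -239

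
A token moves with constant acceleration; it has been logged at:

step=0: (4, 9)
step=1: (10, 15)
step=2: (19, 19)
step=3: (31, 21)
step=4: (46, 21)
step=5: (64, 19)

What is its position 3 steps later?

(136, 1)

First differences are (+6, +6), (+9, +4), (+12, +2), (+15, +0), (+18, -2); their common second difference is (+3, -2) (constant acceleration).
step 6: (64, 19) + (+21, -4) → (85, 15)
step 7: (85, 15) + (+24, -6) → (109, 9)
step 8: (109, 9) + (+27, -8) → (136, 1)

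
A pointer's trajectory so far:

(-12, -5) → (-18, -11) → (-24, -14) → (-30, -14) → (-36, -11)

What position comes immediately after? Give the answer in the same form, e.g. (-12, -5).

Taking differences between consecutive positions: (-6, -6), (-6, -3), (-6, +0), (-6, +3). These grow by (+0, +3) each step.
step 5: (-36, -11) + (-6, +6) → (-42, -5)

(-42, -5)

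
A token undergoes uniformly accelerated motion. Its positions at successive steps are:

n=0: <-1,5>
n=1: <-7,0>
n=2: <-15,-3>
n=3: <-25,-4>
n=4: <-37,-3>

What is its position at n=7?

Successive displacements: <-6,-5>, <-8,-3>, <-10,-1>, <-12,+1> — each changes by <-2,+2>.
step 5: <-37,-3> + <-14,+3> → <-51,0>
step 6: <-51,0> + <-16,+5> → <-67,5>
step 7: <-67,5> + <-18,+7> → <-85,12>

<-85,12>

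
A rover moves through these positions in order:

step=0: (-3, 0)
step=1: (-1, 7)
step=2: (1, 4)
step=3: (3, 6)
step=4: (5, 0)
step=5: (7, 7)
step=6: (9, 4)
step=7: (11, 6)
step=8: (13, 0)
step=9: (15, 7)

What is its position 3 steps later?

(21, 0)

First: linear, +2 per step → 21 at step 12.
Second: cycles through 0, 7, 4, 6 every 4 steps. Step 12 lands at position 0 of the cycle → 0.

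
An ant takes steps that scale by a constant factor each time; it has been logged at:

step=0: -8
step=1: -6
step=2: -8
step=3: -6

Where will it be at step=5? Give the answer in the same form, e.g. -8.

The jumps are +2, -2, +2 — a geometric progression with ratio -1.
step 4: -6 − 2 → -8
step 5: -8 + 2 → -6

-6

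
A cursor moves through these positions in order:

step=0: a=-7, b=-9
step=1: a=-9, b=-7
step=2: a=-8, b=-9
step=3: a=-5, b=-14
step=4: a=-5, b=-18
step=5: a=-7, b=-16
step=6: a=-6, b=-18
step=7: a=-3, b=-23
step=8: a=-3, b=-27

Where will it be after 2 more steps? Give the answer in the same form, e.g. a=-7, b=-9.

Differencing gives (-2, +2), (+1, -2), (+3, -5), (+0, -4), (-2, +2), (+1, -2), (+3, -5), (+0, -4). This is the pattern (-2, +2), (+1, -2), (+3, -5), (+0, -4) repeated.
step 9: apply (-2, +2) → a=-5, b=-25
step 10: apply (+1, -2) → a=-4, b=-27

a=-4, b=-27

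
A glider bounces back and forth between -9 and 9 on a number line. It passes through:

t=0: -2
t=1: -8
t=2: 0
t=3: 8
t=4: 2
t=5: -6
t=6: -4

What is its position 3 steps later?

The value reflects between -9 and 9, moving 8 per step.
  step 7: -4 → 4
  step 8: 4 → 6
  step 9: 6 → -2

-2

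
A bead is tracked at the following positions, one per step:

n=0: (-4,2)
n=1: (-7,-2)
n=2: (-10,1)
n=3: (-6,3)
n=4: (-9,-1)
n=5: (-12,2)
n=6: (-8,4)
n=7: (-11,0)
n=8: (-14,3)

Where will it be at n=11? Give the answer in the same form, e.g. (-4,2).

Step-to-step displacements: (-3,-4), (-3,+3), (+4,+2), (-3,-4), (-3,+3), (+4,+2), (-3,-4), (-3,+3) — a repeating cycle of length 3.
step 9: apply (+4,+2) → (-10,5)
step 10: apply (-3,-4) → (-13,1)
step 11: apply (-3,+3) → (-16,4)

(-16,4)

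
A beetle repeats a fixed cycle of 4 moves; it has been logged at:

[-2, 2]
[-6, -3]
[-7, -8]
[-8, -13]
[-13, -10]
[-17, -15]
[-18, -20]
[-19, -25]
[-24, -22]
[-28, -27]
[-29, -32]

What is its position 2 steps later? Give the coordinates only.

[-35, -34]

The moves between consecutive positions are [-4, -5], [-1, -5], [-1, -5], [-5, +3], [-4, -5], [-1, -5], [-1, -5], [-5, +3], [-4, -5], [-1, -5]; they repeat the 4-cycle [[-4, -5], [-1, -5], [-1, -5], [-5, +3]].
step 11: apply [-1, -5] → [-30, -37]
step 12: apply [-5, +3] → [-35, -34]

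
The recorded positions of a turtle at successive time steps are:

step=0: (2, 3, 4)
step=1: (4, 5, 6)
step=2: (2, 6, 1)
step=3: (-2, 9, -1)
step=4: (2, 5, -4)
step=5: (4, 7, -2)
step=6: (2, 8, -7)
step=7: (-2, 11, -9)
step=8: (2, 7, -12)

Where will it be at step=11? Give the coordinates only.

(-2, 13, -17)

The moves between consecutive positions are (+2, +2, +2), (-2, +1, -5), (-4, +3, -2), (+4, -4, -3), (+2, +2, +2), (-2, +1, -5), (-4, +3, -2), (+4, -4, -3); they repeat the 4-cycle [(+2, +2, +2), (-2, +1, -5), (-4, +3, -2), (+4, -4, -3)].
step 9: apply (+2, +2, +2) → (4, 9, -10)
step 10: apply (-2, +1, -5) → (2, 10, -15)
step 11: apply (-4, +3, -2) → (-2, 13, -17)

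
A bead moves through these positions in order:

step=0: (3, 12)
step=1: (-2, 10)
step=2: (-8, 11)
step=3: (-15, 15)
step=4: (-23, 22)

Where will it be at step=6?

(-42, 45)

Taking differences between consecutive positions: (-5, -2), (-6, +1), (-7, +4), (-8, +7). These grow by (-1, +3) each step.
step 5: (-23, 22) + (-9, +10) → (-32, 32)
step 6: (-32, 32) + (-10, +13) → (-42, 45)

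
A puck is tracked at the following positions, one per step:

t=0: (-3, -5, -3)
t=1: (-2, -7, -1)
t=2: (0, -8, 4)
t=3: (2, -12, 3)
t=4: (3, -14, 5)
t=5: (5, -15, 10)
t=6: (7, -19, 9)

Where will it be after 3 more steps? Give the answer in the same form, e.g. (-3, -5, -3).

The moves between consecutive positions are (+1, -2, +2), (+2, -1, +5), (+2, -4, -1), (+1, -2, +2), (+2, -1, +5), (+2, -4, -1); they repeat the 3-cycle [(+1, -2, +2), (+2, -1, +5), (+2, -4, -1)].
step 7: apply (+1, -2, +2) → (8, -21, 11)
step 8: apply (+2, -1, +5) → (10, -22, 16)
step 9: apply (+2, -4, -1) → (12, -26, 15)

(12, -26, 15)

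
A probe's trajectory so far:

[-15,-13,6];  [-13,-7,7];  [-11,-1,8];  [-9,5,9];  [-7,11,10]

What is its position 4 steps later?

[1,35,14]

The position changes by [+2,+6,+1] every step.
step 5: [-7,11,10] + [+2,+6,+1] → [-5,17,11]
step 6: [-5,17,11] + [+2,+6,+1] → [-3,23,12]
step 7: [-3,23,12] + [+2,+6,+1] → [-1,29,13]
step 8: [-1,29,13] + [+2,+6,+1] → [1,35,14]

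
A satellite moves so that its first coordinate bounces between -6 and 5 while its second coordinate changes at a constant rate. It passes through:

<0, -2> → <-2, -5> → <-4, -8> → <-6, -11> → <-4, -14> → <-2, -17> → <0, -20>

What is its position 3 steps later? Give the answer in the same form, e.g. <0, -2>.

<4, -29>

The first coordinate travels 2 per step and bounces off the walls at -6 and 5.
  step 7: 0 → 2
  step 8: 2 → 4
  step 9: 4 → 4
The second coordinate changes by -3 each step: at step 9 it is -29.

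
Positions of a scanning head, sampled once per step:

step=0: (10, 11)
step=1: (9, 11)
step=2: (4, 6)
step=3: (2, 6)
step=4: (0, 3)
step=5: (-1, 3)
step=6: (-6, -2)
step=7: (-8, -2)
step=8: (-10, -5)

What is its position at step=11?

(-18, -10)

Step-to-step displacements: (-1, +0), (-5, -5), (-2, +0), (-2, -3), (-1, +0), (-5, -5), (-2, +0), (-2, -3) — a repeating cycle of length 4.
step 9: apply (-1, +0) → (-11, -5)
step 10: apply (-5, -5) → (-16, -10)
step 11: apply (-2, +0) → (-18, -10)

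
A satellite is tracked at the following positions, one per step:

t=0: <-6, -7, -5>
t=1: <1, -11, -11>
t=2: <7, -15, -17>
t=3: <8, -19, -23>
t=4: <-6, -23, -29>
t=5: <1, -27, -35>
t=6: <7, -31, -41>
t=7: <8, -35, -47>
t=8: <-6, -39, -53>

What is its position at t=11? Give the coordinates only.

<8, -51, -71>

The first coordinate repeats the cycle [-6, 1, 7, 8] with period 4; step 11 mod 4 = 3, giving 8.
The second coordinate changes by -4 each step, so at step 11 it is -7 + 11·(-4) = -51.
The third coordinate changes by -6 each step, so at step 11 it is -5 + 11·(-6) = -71.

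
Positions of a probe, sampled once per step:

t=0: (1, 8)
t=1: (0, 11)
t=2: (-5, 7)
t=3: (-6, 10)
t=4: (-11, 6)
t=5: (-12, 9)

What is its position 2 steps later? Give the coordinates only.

(-18, 8)

Step-to-step displacements: (-1, +3), (-5, -4), (-1, +3), (-5, -4), (-1, +3) — a repeating cycle of length 2.
step 6: apply (-5, -4) → (-17, 5)
step 7: apply (-1, +3) → (-18, 8)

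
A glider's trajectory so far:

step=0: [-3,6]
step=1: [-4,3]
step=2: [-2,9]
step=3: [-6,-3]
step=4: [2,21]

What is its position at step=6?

Consecutive displacements [-1,-3], [+2,+6], [-4,-12], [+8,+24] scale by a factor of -2 each step.
step 5: [2,21] + [-16,-48] → [-14,-27]
step 6: [-14,-27] + [+32,+96] → [18,69]

[18,69]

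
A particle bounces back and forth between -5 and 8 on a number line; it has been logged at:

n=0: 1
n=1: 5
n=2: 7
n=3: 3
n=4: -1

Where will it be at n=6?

-1

The value travels 4 per step and bounces off the walls at -5 and 8.
  step 5: -1 → -5
  step 6: -5 → -1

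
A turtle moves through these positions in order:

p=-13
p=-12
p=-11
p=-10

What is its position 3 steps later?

Constant displacement of +1 per step.
step 4: -10 + 1 → p=-9
step 5: -9 + 1 → p=-8
step 6: -8 + 1 → p=-7

p=-7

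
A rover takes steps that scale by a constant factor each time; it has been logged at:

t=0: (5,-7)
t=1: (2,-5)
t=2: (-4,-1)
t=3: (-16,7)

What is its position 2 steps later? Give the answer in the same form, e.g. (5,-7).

Step-to-step displacements: (-3,+2), (-6,+4), (-12,+8); each is 2× the previous.
step 4: (-16,7) + (-24,+16) → (-40,23)
step 5: (-40,23) + (-48,+32) → (-88,55)

(-88,55)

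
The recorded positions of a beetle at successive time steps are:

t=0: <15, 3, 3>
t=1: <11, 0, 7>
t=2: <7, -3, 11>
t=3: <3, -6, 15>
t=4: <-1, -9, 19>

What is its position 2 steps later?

The position changes by <-4, -3, +4> every step.
step 5: <-1, -9, 19> + <-4, -3, +4> → <-5, -12, 23>
step 6: <-5, -12, 23> + <-4, -3, +4> → <-9, -15, 27>

<-9, -15, 27>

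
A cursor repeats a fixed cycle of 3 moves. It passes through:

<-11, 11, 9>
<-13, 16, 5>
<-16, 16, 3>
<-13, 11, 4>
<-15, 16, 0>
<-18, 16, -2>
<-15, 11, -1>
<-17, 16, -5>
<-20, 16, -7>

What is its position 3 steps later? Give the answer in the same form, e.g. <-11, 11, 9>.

Step-to-step displacements: <-2, +5, -4>, <-3, +0, -2>, <+3, -5, +1>, <-2, +5, -4>, <-3, +0, -2>, <+3, -5, +1>, <-2, +5, -4>, <-3, +0, -2> — a repeating cycle of length 3.
step 9: apply <+3, -5, +1> → <-17, 11, -6>
step 10: apply <-2, +5, -4> → <-19, 16, -10>
step 11: apply <-3, +0, -2> → <-22, 16, -12>

<-22, 16, -12>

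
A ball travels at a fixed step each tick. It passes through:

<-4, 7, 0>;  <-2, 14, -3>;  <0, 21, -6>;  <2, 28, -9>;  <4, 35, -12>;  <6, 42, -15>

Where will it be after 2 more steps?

Each step adds <+2, +7, -3> to the position.
step 6: <6, 42, -15> + <+2, +7, -3> → <8, 49, -18>
step 7: <8, 49, -18> + <+2, +7, -3> → <10, 56, -21>

<10, 56, -21>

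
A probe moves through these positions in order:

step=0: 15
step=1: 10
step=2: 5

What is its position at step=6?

The position changes by -5 every step.
step 3: 5 − 5 → 0
step 4: 0 − 5 → -5
step 5: -5 − 5 → -10
step 6: -10 − 5 → -15

-15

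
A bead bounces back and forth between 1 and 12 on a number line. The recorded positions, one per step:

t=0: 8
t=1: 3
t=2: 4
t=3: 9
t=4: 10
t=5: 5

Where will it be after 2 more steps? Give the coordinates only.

7

The value travels 5 per step and bounces off the walls at 1 and 12.
  step 6: 5 → 2
  step 7: 2 → 7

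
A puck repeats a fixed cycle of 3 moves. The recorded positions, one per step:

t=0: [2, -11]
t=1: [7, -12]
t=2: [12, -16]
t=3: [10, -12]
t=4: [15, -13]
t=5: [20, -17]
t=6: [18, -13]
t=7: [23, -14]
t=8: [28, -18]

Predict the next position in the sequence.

[26, -14]

The moves between consecutive positions are [+5, -1], [+5, -4], [-2, +4], [+5, -1], [+5, -4], [-2, +4], [+5, -1], [+5, -4]; they repeat the 3-cycle [[+5, -1], [+5, -4], [-2, +4]].
step 9: apply [-2, +4] → [26, -14]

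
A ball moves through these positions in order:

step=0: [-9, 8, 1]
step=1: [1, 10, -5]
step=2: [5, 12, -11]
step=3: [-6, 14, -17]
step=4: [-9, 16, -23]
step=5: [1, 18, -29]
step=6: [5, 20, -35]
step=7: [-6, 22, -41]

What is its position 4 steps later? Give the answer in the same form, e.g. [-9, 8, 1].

First: cycles through -9, 1, 5, -6 every 4 steps. Step 11 lands at position 3 of the cycle → -6.
Second: linear, +2 per step → 30 at step 11.
Third: linear, -6 per step → -65 at step 11.

[-6, 30, -65]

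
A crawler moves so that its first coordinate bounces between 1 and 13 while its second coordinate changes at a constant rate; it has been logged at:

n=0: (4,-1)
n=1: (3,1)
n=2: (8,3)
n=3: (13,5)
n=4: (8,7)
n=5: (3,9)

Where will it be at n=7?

(9,13)

The first coordinate travels 5 per step and bounces off the walls at 1 and 13.
  step 6: 3 → 4
  step 7: 4 → 9
The second coordinate changes by +2 each step: at step 7 it is 13.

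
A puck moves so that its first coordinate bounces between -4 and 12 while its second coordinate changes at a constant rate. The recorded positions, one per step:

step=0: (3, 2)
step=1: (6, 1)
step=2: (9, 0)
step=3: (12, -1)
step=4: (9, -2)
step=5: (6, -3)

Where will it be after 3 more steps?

The first coordinate travels 3 per step and bounces off the walls at -4 and 12.
  step 6: 6 → 3
  step 7: 3 → 0
  step 8: 0 → -3
The second coordinate changes by -1 each step: at step 8 it is -6.

(-3, -6)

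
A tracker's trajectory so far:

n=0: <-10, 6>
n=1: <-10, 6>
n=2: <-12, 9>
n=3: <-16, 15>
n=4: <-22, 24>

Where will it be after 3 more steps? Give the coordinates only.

<-52, 69>

Taking differences between consecutive positions: <+0, +0>, <-2, +3>, <-4, +6>, <-6, +9>. These grow by <-2, +3> each step.
step 5: <-22, 24> + <-8, +12> → <-30, 36>
step 6: <-30, 36> + <-10, +15> → <-40, 51>
step 7: <-40, 51> + <-12, +18> → <-52, 69>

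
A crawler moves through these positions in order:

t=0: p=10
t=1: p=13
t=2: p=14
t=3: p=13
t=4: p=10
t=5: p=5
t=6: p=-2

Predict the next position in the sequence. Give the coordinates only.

p=-11

Successive displacements: +3, +1, -1, -3, -5, -7 — each changes by -2.
step 7: -2 − 9 → p=-11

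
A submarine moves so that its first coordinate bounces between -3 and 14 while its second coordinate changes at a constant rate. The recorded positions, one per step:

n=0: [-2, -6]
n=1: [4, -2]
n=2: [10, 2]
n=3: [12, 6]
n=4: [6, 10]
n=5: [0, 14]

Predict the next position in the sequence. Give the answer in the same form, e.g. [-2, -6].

[0, 18]

The first coordinate travels 6 per step and bounces off the walls at -3 and 14.
  step 6: 0 → 0
The second coordinate changes by +4 each step: at step 6 it is 18.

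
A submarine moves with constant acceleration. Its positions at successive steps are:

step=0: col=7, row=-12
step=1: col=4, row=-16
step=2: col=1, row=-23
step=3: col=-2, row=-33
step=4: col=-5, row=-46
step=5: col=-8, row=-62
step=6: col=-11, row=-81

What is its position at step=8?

First differences are (-3, -4), (-3, -7), (-3, -10), (-3, -13), (-3, -16), (-3, -19); their common second difference is (+0, -3) (constant acceleration).
step 7: col=-11, row=-81 + (-3, -22) → col=-14, row=-103
step 8: col=-14, row=-103 + (-3, -25) → col=-17, row=-128

col=-17, row=-128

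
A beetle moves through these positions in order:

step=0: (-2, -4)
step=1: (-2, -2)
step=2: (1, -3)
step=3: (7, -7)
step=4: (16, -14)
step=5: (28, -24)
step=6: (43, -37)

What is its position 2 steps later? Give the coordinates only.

Successive displacements: (+0, +2), (+3, -1), (+6, -4), (+9, -7), (+12, -10), (+15, -13) — each changes by (+3, -3).
step 7: (43, -37) + (+18, -16) → (61, -53)
step 8: (61, -53) + (+21, -19) → (82, -72)

(82, -72)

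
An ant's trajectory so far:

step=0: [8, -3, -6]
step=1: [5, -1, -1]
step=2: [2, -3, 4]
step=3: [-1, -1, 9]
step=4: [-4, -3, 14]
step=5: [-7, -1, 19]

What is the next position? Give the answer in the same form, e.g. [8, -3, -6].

[-10, -3, 24]

First: linear, -3 per step → -10 at step 6.
Second: cycles through -3, -1 every 2 steps. Step 6 lands at position 0 of the cycle → -3.
Third: linear, +5 per step → 24 at step 6.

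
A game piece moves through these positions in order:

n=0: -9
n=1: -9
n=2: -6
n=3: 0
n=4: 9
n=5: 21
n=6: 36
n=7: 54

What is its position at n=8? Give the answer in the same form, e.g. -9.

First differences are +0, +3, +6, +9, +12, +15, +18; their common second difference is +3 (constant acceleration).
step 8: 54 + 21 → 75

75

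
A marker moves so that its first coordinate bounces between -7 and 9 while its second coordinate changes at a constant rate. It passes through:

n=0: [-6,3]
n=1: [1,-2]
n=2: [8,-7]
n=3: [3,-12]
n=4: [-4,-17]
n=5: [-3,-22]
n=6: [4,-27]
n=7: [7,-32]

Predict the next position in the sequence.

[0,-37]

The first coordinate travels 7 per step and bounces off the walls at -7 and 9.
  step 8: 7 → 0
The second coordinate changes by -5 each step: at step 8 it is -37.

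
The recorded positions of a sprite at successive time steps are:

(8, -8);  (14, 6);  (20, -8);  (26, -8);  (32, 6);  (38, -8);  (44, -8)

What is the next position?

(50, 6)

First: linear, +6 per step → 50 at step 7.
Second: cycles through -8, 6, -8 every 3 steps. Step 7 lands at position 1 of the cycle → 6.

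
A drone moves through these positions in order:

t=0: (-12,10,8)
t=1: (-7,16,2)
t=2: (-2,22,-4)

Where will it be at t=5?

(13,40,-22)

Constant displacement of (+5,+6,-6) per step.
step 3: (-2,22,-4) + (+5,+6,-6) → (3,28,-10)
step 4: (3,28,-10) + (+5,+6,-6) → (8,34,-16)
step 5: (8,34,-16) + (+5,+6,-6) → (13,40,-22)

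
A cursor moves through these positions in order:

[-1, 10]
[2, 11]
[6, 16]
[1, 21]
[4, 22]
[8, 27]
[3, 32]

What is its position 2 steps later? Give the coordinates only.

The moves between consecutive positions are [+3, +1], [+4, +5], [-5, +5], [+3, +1], [+4, +5], [-5, +5]; they repeat the 3-cycle [[+3, +1], [+4, +5], [-5, +5]].
step 7: apply [+3, +1] → [6, 33]
step 8: apply [+4, +5] → [10, 38]

[10, 38]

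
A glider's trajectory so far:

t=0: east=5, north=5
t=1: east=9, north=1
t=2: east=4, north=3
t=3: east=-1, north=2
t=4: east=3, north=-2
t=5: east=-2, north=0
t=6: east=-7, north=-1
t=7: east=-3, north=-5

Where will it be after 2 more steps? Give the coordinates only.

Differencing gives (+4,-4), (-5,+2), (-5,-1), (+4,-4), (-5,+2), (-5,-1), (+4,-4). This is the pattern (+4,-4), (-5,+2), (-5,-1) repeated.
step 8: apply (-5,+2) → east=-8, north=-3
step 9: apply (-5,-1) → east=-13, north=-4

east=-13, north=-4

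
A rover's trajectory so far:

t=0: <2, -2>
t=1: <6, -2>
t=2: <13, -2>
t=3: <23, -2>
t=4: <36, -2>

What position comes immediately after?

<52, -2>

First differences are <+4, +0>, <+7, +0>, <+10, +0>, <+13, +0>; their common second difference is <+3, +0> (constant acceleration).
step 5: <36, -2> + <+16, +0> → <52, -2>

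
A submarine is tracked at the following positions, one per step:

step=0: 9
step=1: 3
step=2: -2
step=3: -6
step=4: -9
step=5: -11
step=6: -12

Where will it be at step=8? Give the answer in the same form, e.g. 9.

Taking differences between consecutive positions: -6, -5, -4, -3, -2, -1. These grow by +1 each step.
step 7: -12 + 0 → -12
step 8: -12 + 1 → -11

-11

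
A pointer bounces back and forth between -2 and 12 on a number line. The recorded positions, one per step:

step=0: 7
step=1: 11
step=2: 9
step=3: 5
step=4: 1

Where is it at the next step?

-1

The value reflects between -2 and 12, moving 4 per step.
  step 5: 1 → -1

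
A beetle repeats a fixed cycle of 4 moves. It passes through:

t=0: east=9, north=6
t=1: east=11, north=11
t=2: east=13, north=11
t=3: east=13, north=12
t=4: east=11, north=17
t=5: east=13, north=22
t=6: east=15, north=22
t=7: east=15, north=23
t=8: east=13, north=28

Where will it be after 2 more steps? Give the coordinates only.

Step-to-step displacements: (+2,+5), (+2,+0), (+0,+1), (-2,+5), (+2,+5), (+2,+0), (+0,+1), (-2,+5) — a repeating cycle of length 4.
step 9: apply (+2,+5) → east=15, north=33
step 10: apply (+2,+0) → east=17, north=33

east=17, north=33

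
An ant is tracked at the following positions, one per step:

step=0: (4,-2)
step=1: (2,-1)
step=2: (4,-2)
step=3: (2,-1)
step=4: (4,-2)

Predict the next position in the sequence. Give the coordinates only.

(2,-1)

The jumps are (-2,+1), (+2,-1), (-2,+1), (+2,-1) — a geometric progression with ratio -1.
step 5: (4,-2) + (-2,+1) → (2,-1)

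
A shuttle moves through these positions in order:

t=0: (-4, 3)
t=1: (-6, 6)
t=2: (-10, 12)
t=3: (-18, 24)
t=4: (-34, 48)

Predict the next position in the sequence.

Step-to-step displacements: (-2, +3), (-4, +6), (-8, +12), (-16, +24); each is 2× the previous.
step 5: (-34, 48) + (-32, +48) → (-66, 96)

(-66, 96)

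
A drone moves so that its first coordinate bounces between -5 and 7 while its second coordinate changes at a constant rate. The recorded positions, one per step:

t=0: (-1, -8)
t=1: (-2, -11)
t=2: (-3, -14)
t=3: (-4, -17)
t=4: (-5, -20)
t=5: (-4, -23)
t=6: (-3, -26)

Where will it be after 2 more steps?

The first coordinate travels 1 per step and bounces off the walls at -5 and 7.
  step 7: -3 → -2
  step 8: -2 → -1
The second coordinate changes by -3 each step: at step 8 it is -32.

(-1, -32)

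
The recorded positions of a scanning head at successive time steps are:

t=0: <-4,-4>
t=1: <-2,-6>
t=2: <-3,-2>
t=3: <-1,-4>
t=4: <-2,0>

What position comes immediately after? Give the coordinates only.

Step-to-step displacements: <+2,-2>, <-1,+4>, <+2,-2>, <-1,+4> — a repeating cycle of length 2.
step 5: apply <+2,-2> → <0,-2>

<0,-2>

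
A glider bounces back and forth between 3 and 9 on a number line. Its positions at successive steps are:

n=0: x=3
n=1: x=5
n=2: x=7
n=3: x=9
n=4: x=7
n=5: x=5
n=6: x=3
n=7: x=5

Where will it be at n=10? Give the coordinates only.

x=7

The value travels 2 per step and bounces off the walls at 3 and 9.
  step 8: 5 → 7
  step 9: 7 → 9
  step 10: 9 → 7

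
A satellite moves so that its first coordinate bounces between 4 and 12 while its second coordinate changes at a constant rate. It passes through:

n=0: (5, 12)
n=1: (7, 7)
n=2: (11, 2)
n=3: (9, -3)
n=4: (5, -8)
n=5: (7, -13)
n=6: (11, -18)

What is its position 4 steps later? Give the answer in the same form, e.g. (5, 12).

(11, -38)

The first coordinate reflects between 4 and 12, moving 4 per step.
  step 7: 11 → 9
  step 8: 9 → 5
  step 9: 5 → 7
  step 10: 7 → 11
The second coordinate changes by -5 each step: at step 10 it is -38.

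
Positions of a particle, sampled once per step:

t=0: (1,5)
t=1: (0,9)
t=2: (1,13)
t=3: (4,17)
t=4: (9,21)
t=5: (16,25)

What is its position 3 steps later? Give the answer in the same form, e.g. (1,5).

First differences are (-1,+4), (+1,+4), (+3,+4), (+5,+4), (+7,+4); their common second difference is (+2,+0) (constant acceleration).
step 6: (16,25) + (+9,+4) → (25,29)
step 7: (25,29) + (+11,+4) → (36,33)
step 8: (36,33) + (+13,+4) → (49,37)

(49,37)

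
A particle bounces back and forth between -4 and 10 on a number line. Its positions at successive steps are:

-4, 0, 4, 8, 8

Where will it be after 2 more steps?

The value travels 4 per step and bounces off the walls at -4 and 10.
  step 5: 8 → 4
  step 6: 4 → 0

0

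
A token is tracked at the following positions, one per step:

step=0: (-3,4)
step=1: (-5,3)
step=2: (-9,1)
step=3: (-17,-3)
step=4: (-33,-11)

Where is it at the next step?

(-65,-27)

The jumps are (-2,-1), (-4,-2), (-8,-4), (-16,-8) — a geometric progression with ratio 2.
step 5: (-33,-11) + (-32,-16) → (-65,-27)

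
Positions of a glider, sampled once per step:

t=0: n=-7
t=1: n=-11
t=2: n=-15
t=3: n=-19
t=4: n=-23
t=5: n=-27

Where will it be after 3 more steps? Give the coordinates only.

n=-39

Constant displacement of -4 per step.
step 6: -27 − 4 → n=-31
step 7: -31 − 4 → n=-35
step 8: -35 − 4 → n=-39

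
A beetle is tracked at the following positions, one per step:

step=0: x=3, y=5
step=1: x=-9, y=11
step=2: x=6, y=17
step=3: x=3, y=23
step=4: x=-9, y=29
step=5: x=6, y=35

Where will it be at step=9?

x=3, y=59

The x coordinate repeats the cycle [3, -9, 6] with period 3; step 9 mod 3 = 0, giving 3.
The y coordinate changes by +6 each step, so at step 9 it is 5 + 9·(6) = 59.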